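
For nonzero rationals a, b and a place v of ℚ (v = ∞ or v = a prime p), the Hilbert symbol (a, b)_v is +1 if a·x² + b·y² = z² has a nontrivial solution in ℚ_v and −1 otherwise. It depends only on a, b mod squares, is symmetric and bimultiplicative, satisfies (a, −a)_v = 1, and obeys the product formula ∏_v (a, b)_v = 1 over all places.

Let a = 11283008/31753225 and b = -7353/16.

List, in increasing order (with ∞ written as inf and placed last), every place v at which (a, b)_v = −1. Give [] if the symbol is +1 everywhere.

[19, 47]

(a, b) ≡ (1457, -817) mod (ℚ^×)²; places V = {2, 3, 5, 7, 11, 19, 23, 31, 43, 47, ∞}.
(a,b)_31: α=1, u≡5; β=0, v≡19 (mod 31); (5|31)=+1, (19|31)=+1; sign (−1)^0·+1^0·+1^1 = +1.
(a,b)_5: α=-2, u≡2; β=0, v≡2 (mod 5); (2|5)=-1, (2|5)=-1; sign (−1)^0·-1^0·-1^-2 = +1.
(a,b)_7: α=-4, u≡1; β=0, v≡2 (mod 7); (1|7)=+1, (2|7)=+1; sign (−1)^0·+1^0·+1^-4 = +1.
(a,b)_3: α=0, u≡2; β=2, v≡2 (mod 3); (2|3)=-1, (2|3)=-1; sign (−1)^0·-1^2·-1^0 = +1.
(a,b)_19: α=0, u≡15; β=1, v≡15 (mod 19); (15|19)=-1, (15|19)=-1; sign (−1)^0·-1^1·-1^0 = -1.
(a,b)_2: α=6, β=-4; u≡1, v≡7 (mod 8); ε(u)ε(v)=0·1, αω(v)=6·0, βω(u)=-4·0; sum ≡ 0  ⇒  +1.
(a,b)_23: α=-2, u≡2; β=0, v≡22 (mod 23); (2|23)=+1, (22|23)=-1; sign (−1)^0·+1^0·-1^-2 = +1.
(a,b)_43: α=0, u≡38; β=1, v≡35 (mod 43); (38|43)=+1, (35|43)=+1; sign (−1)^0·+1^1·+1^0 = +1.
(a,b)_47: α=1, u≡39; β=0, v≡31 (mod 47); (39|47)=-1, (31|47)=-1; sign (−1)^0·-1^0·-1^1 = -1.
(a,b)_∞: sgn(1457)=+, sgn(-817)=−, so +1.
(a,b)_11: α=2, u≡5; β=0, v≡10 (mod 11); (5|11)=+1, (10|11)=-1; sign (−1)^0·+1^0·-1^2 = +1.
(1457, -817 / ℚ) ramifies at {19, 47}: a division algebra.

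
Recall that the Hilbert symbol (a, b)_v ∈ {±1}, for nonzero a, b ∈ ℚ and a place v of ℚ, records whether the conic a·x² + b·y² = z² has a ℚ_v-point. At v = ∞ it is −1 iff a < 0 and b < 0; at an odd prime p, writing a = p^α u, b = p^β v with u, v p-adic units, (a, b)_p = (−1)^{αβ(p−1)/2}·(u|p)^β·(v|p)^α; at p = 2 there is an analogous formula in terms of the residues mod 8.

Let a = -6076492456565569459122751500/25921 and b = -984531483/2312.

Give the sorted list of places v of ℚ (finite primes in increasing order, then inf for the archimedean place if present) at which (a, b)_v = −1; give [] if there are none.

Mod squares: a ≡ -9435, b ≡ -118326. Check v ∈ {∞, 2, 3, 5, 7, 11, 13, 17, 23, 37, 41, 43}.
v=5: a=5^3·(≡3), b=5^0·(≡1) mod 5; (3|5)=-1, (1|5)=+1; (−1)^{3·0·2}·(-1)^0·(+1)^3 = +1.
v=17: a=17^5·(≡10), b=17^-2·(≡5) mod 17; (10|17)=-1, (5|17)=-1; (−1)^{5·-2·8}·(-1)^-2·(-1)^5 = -1.
v=11: a=11^2·(≡4), b=11^0·(≡5) mod 11; (4|11)=+1, (5|11)=+1; (−1)^{2·0·5}·(+1)^0·(+1)^2 = +1.
v=41: a=41^2·(≡20), b=41^1·(≡23) mod 41; (20|41)=+1, (23|41)=+1; (−1)^{2·1·20}·(+1)^1·(+1)^2 = +1.
v=3: a=3^5·(≡2), b=3^3·(≡2) mod 3; (2|3)=-1, (2|3)=-1; (−1)^{5·3·1}·(-1)^3·(-1)^5 = -1.
v=37: a=37^3·(≡34), b=37^1·(≡4) mod 37; (34|37)=+1, (4|37)=+1; (−1)^{3·1·18}·(+1)^1·(+1)^3 = +1.
v=7: a=7^-2·(≡1), b=7^0·(≡1) mod 7; (1|7)=+1, (1|7)=+1; (−1)^{-2·0·3}·(+1)^0·(+1)^-2 = +1.
v=43: a=43^4·(≡1), b=43^2·(≡17) mod 43; (1|43)=+1, (17|43)=+1; (−1)^{4·2·21}·(+1)^2·(+1)^4 = +1.
v=2: v_2(a)=2, v_2(b)=-3; units ≡ 5, 5 (mod 8); ε·ε+αω+βω = 0·0+2·1+-3·1 ≡ 1  ⇒  (a,b)_2 = -1.
v=23: a=23^-2·(≡1), b=23^0·(≡16) mod 23; (1|23)=+1, (16|23)=+1; (−1)^{-2·0·11}·(+1)^0·(+1)^-2 = +1.
v=∞: -9435 < 0 and -118326 < 0  ⇒  (a,b)_∞ = -1.
v=13: a=13^0·(≡9), b=13^1·(≡7) mod 13; (9|13)=+1, (7|13)=-1; (−1)^{0·1·6}·(+1)^1·(-1)^0 = +1.
Ram(-9435, -118326) = {2, 3, 17, ∞}; no ℚ_2-point on the conic.

[2, 3, 17, inf]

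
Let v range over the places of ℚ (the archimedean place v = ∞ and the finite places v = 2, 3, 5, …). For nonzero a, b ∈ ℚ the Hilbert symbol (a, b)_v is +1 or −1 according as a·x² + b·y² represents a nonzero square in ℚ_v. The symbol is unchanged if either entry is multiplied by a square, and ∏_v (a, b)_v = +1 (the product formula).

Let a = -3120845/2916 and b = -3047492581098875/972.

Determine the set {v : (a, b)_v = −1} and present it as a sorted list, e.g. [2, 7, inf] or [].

[2, 5, 7, 13, 19, 29, 41, inf]

(a, b) ≡ (-8645, -338865) mod (ℚ^×)²; places V = {2, 3, 5, 7, 13, 19, 29, 41, ∞}.
(a,b)_29: α=0, u≡3; β=1, v≡11 (mod 29); (3|29)=-1, (11|29)=-1; sign (−1)^0·-1^1·-1^0 = -1.
(a,b)_13: α=1, u≡8; β=2, v≡8 (mod 13); (8|13)=-1, (8|13)=-1; sign (−1)^0·-1^2·-1^1 = -1.
(a,b)_5: α=1, u≡1; β=3, v≡2 (mod 5); (1|5)=+1, (2|5)=-1; sign (−1)^0·+1^3·-1^1 = -1.
(a,b)_3: α=-6, u≡1; β=-5, v≡1 (mod 3); (1|3)=+1, (1|3)=+1; sign (−1)^0·+1^-5·+1^-6 = +1.
(a,b)_41: α=0, u≡15; β=1, v≡13 (mod 41); (15|41)=-1, (13|41)=-1; sign (−1)^0·-1^1·-1^0 = -1.
(a,b)_2: α=-2, β=-2; u≡3, v≡7 (mod 8); ε(u)ε(v)=1·1, αω(v)=-2·0, βω(u)=-2·1; sum ≡ 1  ⇒  -1.
(a,b)_∞: sgn(-8645)=−, sgn(-338865)=−, so -1.
(a,b)_7: α=1, u≡4; β=2, v≡3 (mod 7); (4|7)=+1, (3|7)=-1; sign (−1)^0·+1^2·-1^1 = -1.
(a,b)_19: α=3, u≡17; β=5, v≡7 (mod 19); (17|19)=+1, (7|19)=+1; sign (−1)^1·+1^5·+1^3 = -1.
|Ram(-8645, -338865)| = 8, even; anisotropic at {2, 5, 7, 13, 19, 29, 41, ∞}.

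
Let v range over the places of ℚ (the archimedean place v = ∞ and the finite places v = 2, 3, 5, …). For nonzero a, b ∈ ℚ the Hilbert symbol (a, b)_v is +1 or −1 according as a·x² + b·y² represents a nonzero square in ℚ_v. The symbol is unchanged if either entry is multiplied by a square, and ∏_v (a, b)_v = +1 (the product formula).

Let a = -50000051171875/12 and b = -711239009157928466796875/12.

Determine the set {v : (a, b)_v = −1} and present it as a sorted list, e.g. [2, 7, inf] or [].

Mod squares: a ≡ -777, b ≡ -10545. Check v ∈ {∞, 2, 3, 5, 7, 19, 37}.
v=2: v_2(a)=-2, v_2(b)=-2; units ≡ 7, 7 (mod 8); ε·ε+αω+βω = 1·1+-2·0+-2·0 ≡ 1  ⇒  (a,b)_2 = -1.
v=3: a=3^-1·(≡2), b=3^-1·(≡1) mod 3; (2|3)=-1, (1|3)=+1; (−1)^{-1·-1·1}·(-1)^-1·(+1)^-1 = +1.
v=19: a=19^2·(≡15), b=19^3·(≡8) mod 19; (15|19)=-1, (8|19)=-1; (−1)^{2·3·9}·(-1)^3·(-1)^2 = -1.
v=7: a=7^1·(≡1), b=7^2·(≡2) mod 7; (1|7)=+1, (2|7)=+1; (−1)^{1·2·3}·(+1)^2·(+1)^1 = +1.
v=37: a=37^3·(≡10), b=37^5·(≡1) mod 37; (10|37)=+1, (1|37)=+1; (−1)^{3·5·18}·(+1)^5·(+1)^3 = +1.
v=5: a=5^8·(≡2), b=5^15·(≡4) mod 5; (2|5)=-1, (4|5)=+1; (−1)^{8·15·2}·(-1)^15·(+1)^8 = -1.
v=∞: -777 < 0 and -10545 < 0  ⇒  (a,b)_∞ = -1.
(-777, -10545 / ℚ) ramifies at {2, 5, 19, ∞}: a division algebra.

[2, 5, 19, inf]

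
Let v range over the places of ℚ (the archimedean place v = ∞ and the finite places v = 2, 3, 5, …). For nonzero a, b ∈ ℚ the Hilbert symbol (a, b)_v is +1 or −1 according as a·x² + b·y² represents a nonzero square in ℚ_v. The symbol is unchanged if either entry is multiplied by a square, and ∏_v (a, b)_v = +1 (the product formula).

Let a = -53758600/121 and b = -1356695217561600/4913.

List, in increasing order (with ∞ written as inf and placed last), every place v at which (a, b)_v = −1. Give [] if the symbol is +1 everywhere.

(a, b) ≡ (-537586, -1258782) mod (ℚ^×)²; places V = {2, 3, 5, 7, 11, 17, 19, 41, 43, 47, ∞}.
(a,b)_11: α=-2, u≡6; β=0, v≡1 (mod 11); (6|11)=-1, (1|11)=+1; sign (−1)^0·-1^0·+1^-2 = +1.
(a,b)_47: α=1, u≡38; β=2, v≡31 (mod 47); (38|47)=-1, (31|47)=-1; sign (−1)^0·-1^2·-1^1 = -1.
(a,b)_∞: sgn(-537586)=−, sgn(-1258782)=−, so -1.
(a,b)_17: α=0, u≡12; β=-3, v≡12 (mod 17); (12|17)=-1, (12|17)=-1; sign (−1)^0·-1^-3·-1^0 = -1.
(a,b)_2: α=3, β=13; u≡7, v≡1 (mod 8); ε(u)ε(v)=1·0, αω(v)=3·0, βω(u)=13·0; sum ≡ 0  ⇒  +1.
(a,b)_7: α=1, u≡6; β=1, v≡1 (mod 7); (6|7)=-1, (1|7)=+1; sign (−1)^1·-1^1·+1^1 = +1.
(a,b)_3: α=0, u≡2; β=5, v≡1 (mod 3); (2|3)=-1, (1|3)=+1; sign (−1)^0·-1^5·+1^0 = -1.
(a,b)_19: α=1, u≡6; β=0, v≡6 (mod 19); (6|19)=+1, (6|19)=+1; sign (−1)^0·+1^0·+1^1 = +1.
(a,b)_5: α=2, u≡1; β=2, v≡2 (mod 5); (1|5)=+1, (2|5)=-1; sign (−1)^0·+1^2·-1^2 = +1.
(a,b)_41: α=0, u≡28; β=1, v≡27 (mod 41); (28|41)=-1, (27|41)=-1; sign (−1)^0·-1^1·-1^0 = -1.
(a,b)_43: α=1, u≡13; β=1, v≡1 (mod 43); (13|43)=+1, (1|43)=+1; sign (−1)^1·+1^1·+1^1 = -1.
|Ram(-537586, -1258782)| = 6, even; anisotropic at {3, 17, 41, 43, 47, ∞}.

[3, 17, 41, 43, 47, inf]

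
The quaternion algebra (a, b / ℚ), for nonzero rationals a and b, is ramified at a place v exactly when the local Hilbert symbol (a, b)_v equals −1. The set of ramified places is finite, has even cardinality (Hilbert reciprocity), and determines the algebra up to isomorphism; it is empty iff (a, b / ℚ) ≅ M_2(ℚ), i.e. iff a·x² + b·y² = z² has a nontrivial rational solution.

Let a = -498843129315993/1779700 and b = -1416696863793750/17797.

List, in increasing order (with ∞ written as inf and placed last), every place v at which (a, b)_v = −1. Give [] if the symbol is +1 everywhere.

(a, b) ≡ (-429, -910) mod (ℚ^×)²; places V = {2, 3, 5, 7, 11, 13, 19, 23, 31, 37, 41, ∞}.
(a,b)_31: α=2, u≡16; β=0, v≡16 (mod 31); (16|31)=+1, (16|31)=+1; sign (−1)^0·+1^0·+1^2 = +1.
(a,b)_∞: sgn(-429)=−, sgn(-910)=−, so -1.
(a,b)_13: α=-1, u≡11; β=-1, v≡5 (mod 13); (11|13)=-1, (5|13)=-1; sign (−1)^0·-1^-1·-1^-1 = +1.
(a,b)_23: α=2, u≡18; β=0, v≡21 (mod 23); (18|23)=+1, (21|23)=-1; sign (−1)^0·+1^0·-1^2 = +1.
(a,b)_19: α=2, u≡3; β=2, v≡10 (mod 19); (3|19)=-1, (10|19)=-1; sign (−1)^0·-1^2·-1^2 = +1.
(a,b)_41: α=2, u≡13; β=2, v≡37 (mod 41); (13|41)=-1, (37|41)=+1; sign (−1)^0·-1^2·+1^2 = +1.
(a,b)_3: α=1, u≡1; β=2, v≡2 (mod 3); (1|3)=+1, (2|3)=-1; sign (−1)^0·+1^2·-1^1 = -1.
(a,b)_37: α=-2, u≡29; β=-2, v≡31 (mod 37); (29|37)=-1, (31|37)=-1; sign (−1)^0·-1^-2·-1^-2 = +1.
(a,b)_11: α=1, u≡9; β=2, v≡1 (mod 11); (9|11)=+1, (1|11)=+1; sign (−1)^0·+1^2·+1^1 = +1.
(a,b)_5: α=-2, u≡4; β=5, v≡3 (mod 5); (4|5)=+1, (3|5)=-1; sign (−1)^0·+1^5·-1^-2 = +1.
(a,b)_2: α=-2, β=1; u≡3, v≡1 (mod 8); ε(u)ε(v)=1·0, αω(v)=-2·0, βω(u)=1·1; sum ≡ 1  ⇒  -1.
(a,b)_7: α=2, u≡6; β=3, v≡3 (mod 7); (6|7)=-1, (3|7)=-1; sign (−1)^0·-1^3·-1^2 = -1.
Ram(-429, -910) = {2, 3, 7, ∞}; no ℚ_2-point on the conic.

[2, 3, 7, inf]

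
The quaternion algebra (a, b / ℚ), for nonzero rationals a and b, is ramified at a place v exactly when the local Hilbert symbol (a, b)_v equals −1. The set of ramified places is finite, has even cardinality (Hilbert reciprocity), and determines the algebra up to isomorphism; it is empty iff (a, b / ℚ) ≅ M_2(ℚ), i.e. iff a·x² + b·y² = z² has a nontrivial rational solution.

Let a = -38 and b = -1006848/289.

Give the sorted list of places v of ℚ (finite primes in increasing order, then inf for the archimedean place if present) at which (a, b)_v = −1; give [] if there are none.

[2, inf]

Mod squares: a ≡ -38, b ≡ -437. Check v ∈ {∞, 2, 3, 17, 19, 23}.
v=∞: -38 < 0 and -437 < 0  ⇒  (a,b)_∞ = -1.
v=3: a=3^0·(≡1), b=3^2·(≡1) mod 3; (1|3)=+1, (1|3)=+1; (−1)^{0·2·1}·(+1)^2·(+1)^0 = +1.
v=23: a=23^0·(≡8), b=23^1·(≡3) mod 23; (8|23)=+1, (3|23)=+1; (−1)^{0·1·11}·(+1)^1·(+1)^0 = +1.
v=17: a=17^0·(≡13), b=17^-2·(≡11) mod 17; (13|17)=+1, (11|17)=-1; (−1)^{0·-2·8}·(+1)^-2·(-1)^0 = +1.
v=2: v_2(a)=1, v_2(b)=8; units ≡ 5, 3 (mod 8); ε·ε+αω+βω = 0·1+1·1+8·1 ≡ 1  ⇒  (a,b)_2 = -1.
v=19: a=19^1·(≡17), b=19^1·(≡14) mod 19; (17|19)=+1, (14|19)=-1; (−1)^{1·1·9}·(+1)^1·(-1)^1 = +1.
Ram(-38, -437) = {2, ∞}; no ℚ_2-point on the conic.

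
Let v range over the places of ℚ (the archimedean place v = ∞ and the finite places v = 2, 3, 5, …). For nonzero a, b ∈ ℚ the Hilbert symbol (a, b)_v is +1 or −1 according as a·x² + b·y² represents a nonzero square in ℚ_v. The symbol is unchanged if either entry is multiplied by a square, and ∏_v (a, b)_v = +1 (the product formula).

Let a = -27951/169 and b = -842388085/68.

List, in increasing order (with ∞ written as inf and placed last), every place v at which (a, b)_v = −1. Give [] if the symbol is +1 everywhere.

[7, 11, 17, inf]

(a, b) ≡ (-231, -327845) mod (ℚ^×)²; places V = {2, 3, 5, 7, 11, 13, 17, 19, 29, ∞}.
(a,b)_2: α=0, β=-2; u≡1, v≡3 (mod 8); ε(u)ε(v)=0·1, αω(v)=0·1, βω(u)=-2·0; sum ≡ 0  ⇒  +1.
(a,b)_∞: sgn(-231)=−, sgn(-327845)=−, so -1.
(a,b)_11: α=3, u≡3; β=2, v≡2 (mod 11); (3|11)=+1, (2|11)=-1; sign (−1)^0·+1^2·-1^3 = -1.
(a,b)_13: α=-2, u≡12; β=0, v≡11 (mod 13); (12|13)=+1, (11|13)=-1; sign (−1)^0·+1^0·-1^-2 = +1.
(a,b)_29: α=0, u≡28; β=1, v≡13 (mod 29); (28|29)=+1, (13|29)=+1; sign (−1)^0·+1^1·+1^0 = +1.
(a,b)_3: α=1, u≡1; β=0, v≡1 (mod 3); (1|3)=+1, (1|3)=+1; sign (−1)^0·+1^0·+1^1 = +1.
(a,b)_19: α=0, u≡1; β=3, v≡7 (mod 19); (1|19)=+1, (7|19)=+1; sign (−1)^0·+1^3·+1^0 = +1.
(a,b)_7: α=1, u≡4; β=1, v≡2 (mod 7); (4|7)=+1, (2|7)=+1; sign (−1)^1·+1^1·+1^1 = -1.
(a,b)_17: α=0, u≡3; β=-1, v≡3 (mod 17); (3|17)=-1, (3|17)=-1; sign (−1)^0·-1^-1·-1^0 = -1.
(a,b)_5: α=0, u≡1; β=1, v≡1 (mod 5); (1|5)=+1, (1|5)=+1; sign (−1)^0·+1^1·+1^0 = +1.
(-231, -327845 / ℚ) ramifies at {7, 11, 17, ∞}: a division algebra.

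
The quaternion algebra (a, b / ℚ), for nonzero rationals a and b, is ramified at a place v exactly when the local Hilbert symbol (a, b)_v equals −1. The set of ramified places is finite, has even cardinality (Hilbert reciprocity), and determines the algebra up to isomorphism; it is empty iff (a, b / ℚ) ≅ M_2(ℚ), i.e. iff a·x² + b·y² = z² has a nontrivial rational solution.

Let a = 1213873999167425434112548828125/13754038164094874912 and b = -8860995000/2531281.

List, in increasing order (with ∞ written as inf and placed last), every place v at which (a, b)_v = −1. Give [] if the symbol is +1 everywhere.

[2, 17]

Mod squares: a ≡ 14586, b ≡ -4862. Check v ∈ {∞, 2, 3, 5, 7, 11, 13, 17, 37, 41, 43}.
v=∞: 14586 > 0 and -4862 < 0  ⇒  (a,b)_∞ = +1.
v=2: v_2(a)=-5, v_2(b)=3; units ≡ 5, 1 (mod 8); ε·ε+αω+βω = 0·0+-5·0+3·1 ≡ 1  ⇒  (a,b)_2 = -1.
v=13: a=13^3·(≡9), b=13^1·(≡1) mod 13; (9|13)=+1, (1|13)=+1; (−1)^{3·1·6}·(+1)^1·(+1)^3 = +1.
v=41: a=41^2·(≡36), b=41^0·(≡12) mod 41; (36|41)=+1, (12|41)=-1; (−1)^{2·0·20}·(+1)^0·(-1)^2 = +1.
v=11: a=11^1·(≡2), b=11^1·(≡3) mod 11; (2|11)=-1, (3|11)=+1; (−1)^{1·1·5}·(-1)^1·(+1)^1 = +1.
v=37: a=37^-6·(≡23), b=37^-2·(≡13) mod 37; (23|37)=-1, (13|37)=-1; (−1)^{-6·-2·18}·(-1)^-2·(-1)^-6 = +1.
v=43: a=43^-4·(≡41), b=43^-2·(≡1) mod 43; (41|43)=+1, (1|43)=+1; (−1)^{-4·-2·21}·(+1)^-2·(+1)^-4 = +1.
v=3: a=3^13·(≡2), b=3^6·(≡1) mod 3; (2|3)=-1, (1|3)=+1; (−1)^{13·6·1}·(-1)^6·(+1)^13 = +1.
v=5: a=5^18·(≡4), b=5^4·(≡3) mod 5; (4|5)=+1, (3|5)=-1; (−1)^{18·4·2}·(+1)^4·(-1)^18 = +1.
v=17: a=17^3·(≡15), b=17^1·(≡3) mod 17; (15|17)=+1, (3|17)=-1; (−1)^{3·1·8}·(+1)^1·(-1)^3 = -1.
v=7: a=7^-2·(≡3), b=7^0·(≡6) mod 7; (3|7)=-1, (6|7)=-1; (−1)^{-2·0·3}·(-1)^0·(-1)^-2 = +1.
Ram(14586, -4862) = {2, 17}; no ℚ_2-point on the conic.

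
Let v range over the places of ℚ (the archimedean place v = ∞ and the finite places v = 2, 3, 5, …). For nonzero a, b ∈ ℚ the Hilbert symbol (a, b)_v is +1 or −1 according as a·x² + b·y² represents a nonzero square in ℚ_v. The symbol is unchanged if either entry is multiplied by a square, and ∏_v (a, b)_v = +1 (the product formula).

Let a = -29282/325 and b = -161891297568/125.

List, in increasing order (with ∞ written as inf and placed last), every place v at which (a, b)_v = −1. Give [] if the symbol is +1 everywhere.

[2, 11, 13, inf]

(a, b) ≡ (-26, -5610) mod (ℚ^×)²; places V = {2, 3, 5, 7, 11, 13, 17, ∞}.
(a,b)_5: α=-2, u≡1; β=-3, v≡2 (mod 5); (1|5)=+1, (2|5)=-1; sign (−1)^0·+1^-3·-1^-2 = +1.
(a,b)_17: α=0, u≡13; β=1, v≡5 (mod 17); (13|17)=+1, (5|17)=-1; sign (−1)^0·+1^1·-1^0 = +1.
(a,b)_7: α=0, u≡2; β=2, v≡2 (mod 7); (2|7)=+1, (2|7)=+1; sign (−1)^0·+1^2·+1^0 = +1.
(a,b)_11: α=4, u≡7; β=3, v≡7 (mod 11); (7|11)=-1, (7|11)=-1; sign (−1)^0·-1^3·-1^4 = -1.
(a,b)_13: α=-1, u≡6; β=2, v≡6 (mod 13); (6|13)=-1, (6|13)=-1; sign (−1)^0·-1^2·-1^-1 = -1.
(a,b)_∞: sgn(-26)=−, sgn(-5610)=−, so -1.
(a,b)_3: α=0, u≡1; β=3, v≡2 (mod 3); (1|3)=+1, (2|3)=-1; sign (−1)^0·+1^3·-1^0 = +1.
(a,b)_2: α=1, β=5; u≡3, v≡3 (mod 8); ε(u)ε(v)=1·1, αω(v)=1·1, βω(u)=5·1; sum ≡ 1  ⇒  -1.
(-26, -5610 / ℚ) ramifies at {2, 11, 13, ∞}: a division algebra.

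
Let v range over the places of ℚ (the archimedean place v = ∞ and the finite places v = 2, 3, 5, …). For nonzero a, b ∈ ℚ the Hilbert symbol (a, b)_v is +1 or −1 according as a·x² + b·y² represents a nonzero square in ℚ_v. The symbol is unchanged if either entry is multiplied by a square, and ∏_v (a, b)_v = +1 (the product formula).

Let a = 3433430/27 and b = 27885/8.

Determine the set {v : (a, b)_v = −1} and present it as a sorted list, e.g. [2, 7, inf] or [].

(a, b) ≡ (4290, 330) mod (ℚ^×)²; places V = {2, 3, 5, 7, 11, 13, ∞}.
(a,b)_11: α=1, u≡1; β=1, v≡2 (mod 11); (1|11)=+1, (2|11)=-1; sign (−1)^1·+1^1·-1^1 = +1.
(a,b)_5: α=1, u≡3; β=1, v≡4 (mod 5); (3|5)=-1, (4|5)=+1; sign (−1)^0·-1^1·+1^1 = -1.
(a,b)_∞: sgn(4290)=+, sgn(330)=+, so +1.
(a,b)_7: α=4, u≡5; β=0, v≡4 (mod 7); (5|7)=-1, (4|7)=+1; sign (−1)^0·-1^0·+1^4 = +1.
(a,b)_3: α=-3, u≡2; β=1, v≡2 (mod 3); (2|3)=-1, (2|3)=-1; sign (−1)^1·-1^1·-1^-3 = -1.
(a,b)_2: α=1, β=-3; u≡1, v≡5 (mod 8); ε(u)ε(v)=0·0, αω(v)=1·1, βω(u)=-3·0; sum ≡ 1  ⇒  -1.
(a,b)_13: α=1, u≡2; β=2, v≡6 (mod 13); (2|13)=-1, (6|13)=-1; sign (−1)^0·-1^2·-1^1 = -1.
Ram(4290, 330) = {2, 3, 5, 13}; no ℚ_2-point on the conic.

[2, 3, 5, 13]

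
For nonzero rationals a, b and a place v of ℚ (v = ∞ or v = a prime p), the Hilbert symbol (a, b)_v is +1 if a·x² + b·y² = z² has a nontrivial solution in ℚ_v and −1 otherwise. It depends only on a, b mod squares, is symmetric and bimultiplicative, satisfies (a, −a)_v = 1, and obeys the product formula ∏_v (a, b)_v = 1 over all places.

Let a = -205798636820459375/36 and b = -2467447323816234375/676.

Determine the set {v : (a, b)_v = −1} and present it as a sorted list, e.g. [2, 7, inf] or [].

Mod squares: a ≡ -3921815, b ≡ -60395951. Check v ∈ {∞, 2, 3, 5, 7, 11, 13, 17, 29, 37, 43}.
v=7: a=7^4·(≡5), b=7^5·(≡4) mod 7; (5|7)=-1, (4|7)=+1; (−1)^{4·5·3}·(-1)^5·(+1)^4 = -1.
v=29: a=29^1·(≡19), b=29^1·(≡9) mod 29; (19|29)=-1, (9|29)=+1; (−1)^{1·1·14}·(-1)^1·(+1)^1 = -1.
v=3: a=3^-2·(≡1), b=3^2·(≡1) mod 3; (1|3)=+1, (1|3)=+1; (−1)^{-2·2·1}·(+1)^2·(+1)^-2 = +1.
v=17: a=17^3·(≡12), b=17^1·(≡1) mod 17; (12|17)=-1, (1|17)=+1; (−1)^{3·1·8}·(-1)^1·(+1)^3 = -1.
v=∞: -3921815 < 0 and -60395951 < 0  ⇒  (a,b)_∞ = -1.
v=5: a=5^5·(≡3), b=5^6·(≡1) mod 5; (3|5)=-1, (1|5)=+1; (−1)^{5·6·2}·(-1)^6·(+1)^5 = +1.
v=2: v_2(a)=-2, v_2(b)=-2; units ≡ 1, 1 (mod 8); ε·ε+αω+βω = 0·0+-2·0+-2·0 ≡ 0  ⇒  (a,b)_2 = +1.
v=43: a=43^1·(≡13), b=43^1·(≡6) mod 43; (13|43)=+1, (6|43)=+1; (−1)^{1·1·21}·(+1)^1·(+1)^1 = -1.
v=13: a=13^0·(≡10), b=13^-2·(≡2) mod 13; (10|13)=+1, (2|13)=-1; (−1)^{0·-2·6}·(+1)^-2·(-1)^0 = +1.
v=11: a=11^2·(≡9), b=11^3·(≡6) mod 11; (9|11)=+1, (6|11)=-1; (−1)^{2·3·5}·(+1)^3·(-1)^2 = +1.
v=37: a=37^1·(≡26), b=37^1·(≡29) mod 37; (26|37)=+1, (29|37)=-1; (−1)^{1·1·18}·(+1)^1·(-1)^1 = -1.
(-3921815, -60395951 / ℚ) ramifies at {7, 17, 29, 37, 43, ∞}: a division algebra.

[7, 17, 29, 37, 43, inf]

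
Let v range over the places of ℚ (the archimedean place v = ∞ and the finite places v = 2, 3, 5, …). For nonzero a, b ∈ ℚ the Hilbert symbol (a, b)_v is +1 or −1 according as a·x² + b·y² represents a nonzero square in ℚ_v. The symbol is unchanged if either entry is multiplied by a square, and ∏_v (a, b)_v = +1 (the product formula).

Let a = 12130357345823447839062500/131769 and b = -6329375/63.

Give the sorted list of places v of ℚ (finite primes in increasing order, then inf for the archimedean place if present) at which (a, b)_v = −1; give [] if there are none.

[13, 41]

(a, b) ≡ (4279457, -70889) mod (ℚ^×)²; places V = {2, 3, 5, 7, 11, 13, 19, 31, 37, 41, ∞}.
(a,b)_∞: sgn(4279457)=+, sgn(-70889)=−, so +1.
(a,b)_5: α=8, u≡2; β=4, v≡1 (mod 5); (2|5)=-1, (1|5)=+1; sign (−1)^0·-1^4·+1^8 = +1.
(a,b)_7: α=3, u≡3; β=-1, v≡2 (mod 7); (3|7)=-1, (2|7)=+1; sign (−1)^1·-1^-1·+1^3 = +1.
(a,b)_37: α=1, u≡25; β=0, v≡4 (mod 37); (25|37)=+1, (4|37)=+1; sign (−1)^0·+1^0·+1^1 = +1.
(a,b)_3: α=-2, u≡2; β=-2, v≡1 (mod 3); (2|3)=-1, (1|3)=+1; sign (−1)^0·-1^-2·+1^-2 = +1.
(a,b)_41: α=3, u≡4; β=1, v≡7 (mod 41); (4|41)=+1, (7|41)=-1; sign (−1)^0·+1^1·-1^3 = -1.
(a,b)_31: α=1, u≡10; β=0, v≡19 (mod 31); (10|31)=+1, (19|31)=+1; sign (−1)^0·+1^0·+1^1 = +1.
(a,b)_13: α=3, u≡4; β=1, v≡6 (mod 13); (4|13)=+1, (6|13)=-1; sign (−1)^0·+1^1·-1^3 = -1.
(a,b)_19: α=4, u≡9; β=1, v≡13 (mod 19); (9|19)=+1, (13|19)=-1; sign (−1)^0·+1^1·-1^4 = +1.
(a,b)_11: α=-4, u≡2; β=0, v≡10 (mod 11); (2|11)=-1, (10|11)=-1; sign (−1)^0·-1^0·-1^-4 = +1.
(a,b)_2: α=2, β=0; u≡1, v≡7 (mod 8); ε(u)ε(v)=0·1, αω(v)=2·0, βω(u)=0·0; sum ≡ 0  ⇒  +1.
Ram(4279457, -70889) = {13, 41}; no ℚ_13-point on the conic.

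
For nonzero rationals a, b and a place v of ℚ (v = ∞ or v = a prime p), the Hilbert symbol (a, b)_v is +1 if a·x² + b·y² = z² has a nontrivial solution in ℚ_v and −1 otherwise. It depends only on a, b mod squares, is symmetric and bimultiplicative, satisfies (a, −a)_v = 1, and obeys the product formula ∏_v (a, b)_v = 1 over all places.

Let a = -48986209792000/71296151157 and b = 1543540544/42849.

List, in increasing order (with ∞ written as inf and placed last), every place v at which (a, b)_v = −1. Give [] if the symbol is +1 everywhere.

[11, 13, 19, 29]

(a, b) ≡ (-102036935, 142709) mod (ℚ^×)²; places V = {2, 3, 5, 7, 11, 13, 19, 23, 29, 37, ∞}.
(a,b)_11: α=-1, u≡10; β=0, v≡10 (mod 11); (10|11)=-1, (10|11)=-1; sign (−1)^0·-1^0·-1^-1 = -1.
(a,b)_23: α=-2, u≡2; β=-2, v≡20 (mod 23); (2|23)=+1, (20|23)=-1; sign (−1)^0·+1^-2·-1^-2 = +1.
(a,b)_29: α=1, u≡14; β=1, v≡6 (mod 29); (14|29)=-1, (6|29)=+1; sign (−1)^0·-1^1·+1^1 = -1.
(a,b)_∞: sgn(-102036935)=−, sgn(142709)=+, so +1.
(a,b)_7: α=-5, u≡1; β=1, v≡5 (mod 7); (1|7)=+1, (5|7)=-1; sign (−1)^1·+1^1·-1^-5 = +1.
(a,b)_37: α=1, u≡16; β=1, v≡36 (mod 37); (16|37)=+1, (36|37)=+1; sign (−1)^0·+1^1·+1^1 = +1.
(a,b)_2: α=12, β=6; u≡1, v≡5 (mod 8); ε(u)ε(v)=0·0, αω(v)=12·1, βω(u)=6·0; sum ≡ 0  ⇒  +1.
(a,b)_13: α=1, u≡2; β=2, v≡5 (mod 13); (2|13)=-1, (5|13)=-1; sign (−1)^0·-1^2·-1^1 = -1.
(a,b)_19: α=3, u≡11; β=1, v≡17 (mod 19); (11|19)=+1, (17|19)=+1; sign (−1)^1·+1^1·+1^3 = -1.
(a,b)_5: α=3, u≡2; β=0, v≡1 (mod 5); (2|5)=-1, (1|5)=+1; sign (−1)^0·-1^0·+1^3 = +1.
(a,b)_3: α=-6, u≡1; β=-4, v≡2 (mod 3); (1|3)=+1, (2|3)=-1; sign (−1)^0·+1^-4·-1^-6 = +1.
Ram(-102036935, 142709) = {11, 13, 19, 29}; no ℚ_11-point on the conic.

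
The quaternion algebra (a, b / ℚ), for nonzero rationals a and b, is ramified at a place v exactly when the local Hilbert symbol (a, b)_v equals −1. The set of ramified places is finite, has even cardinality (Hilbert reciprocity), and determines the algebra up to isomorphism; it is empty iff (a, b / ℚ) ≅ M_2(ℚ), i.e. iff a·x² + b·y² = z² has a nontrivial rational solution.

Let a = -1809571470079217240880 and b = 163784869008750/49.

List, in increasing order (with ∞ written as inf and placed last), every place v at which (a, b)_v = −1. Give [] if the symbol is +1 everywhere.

[2, 23]

Mod squares: a ≡ -3795, b ≡ 454894. Check v ∈ {∞, 2, 3, 5, 7, 11, 23, 29, 31}.
v=31: a=31^2·(≡8), b=31^1·(≡21) mod 31; (8|31)=+1, (21|31)=-1; (−1)^{2·1·15}·(+1)^1·(-1)^2 = +1.
v=3: a=3^3·(≡1), b=3^2·(≡1) mod 3; (1|3)=+1, (1|3)=+1; (−1)^{3·2·1}·(+1)^2·(+1)^3 = +1.
v=23: a=23^5·(≡17), b=23^3·(≡17) mod 23; (17|23)=-1, (17|23)=-1; (−1)^{5·3·11}·(-1)^3·(-1)^5 = -1.
v=2: v_2(a)=4, v_2(b)=1; units ≡ 5, 7 (mod 8); ε·ε+αω+βω = 0·1+4·0+1·1 ≡ 1  ⇒  (a,b)_2 = -1.
v=7: a=7^0·(≡6), b=7^-2·(≡3) mod 7; (6|7)=-1, (3|7)=-1; (−1)^{0·-2·3}·(-1)^-2·(-1)^0 = +1.
v=5: a=5^1·(≡4), b=5^4·(≡1) mod 5; (4|5)=+1, (1|5)=+1; (−1)^{1·4·2}·(+1)^4·(+1)^1 = +1.
v=∞: -3795 < 0 and 454894 > 0  ⇒  (a,b)_∞ = +1.
v=11: a=11^5·(≡8), b=11^3·(≡4) mod 11; (8|11)=-1, (4|11)=+1; (−1)^{5·3·5}·(-1)^3·(+1)^5 = +1.
v=29: a=29^2·(≡4), b=29^1·(≡27) mod 29; (4|29)=+1, (27|29)=-1; (−1)^{2·1·14}·(+1)^1·(-1)^2 = +1.
|Ram(-3795, 454894)| = 2, even; anisotropic at {2, 23}.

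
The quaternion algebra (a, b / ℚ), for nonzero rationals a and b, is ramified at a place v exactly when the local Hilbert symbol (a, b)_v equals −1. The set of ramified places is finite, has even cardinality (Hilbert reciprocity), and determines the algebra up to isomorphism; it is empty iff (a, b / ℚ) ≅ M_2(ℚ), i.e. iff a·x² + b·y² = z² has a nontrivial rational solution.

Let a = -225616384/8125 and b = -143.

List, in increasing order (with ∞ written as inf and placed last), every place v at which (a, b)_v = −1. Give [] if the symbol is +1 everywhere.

(a, b) ≡ (-442, -143) mod (ℚ^×)²; places V = {2, 5, 7, 11, 13, 17, 23, ∞}.
(a,b)_23: α=2, u≡18; β=0, v≡18 (mod 23); (18|23)=+1, (18|23)=+1; sign (−1)^0·+1^0·+1^2 = +1.
(a,b)_2: α=9, β=0; u≡3, v≡1 (mod 8); ε(u)ε(v)=1·0, αω(v)=9·0, βω(u)=0·1; sum ≡ 0  ⇒  +1.
(a,b)_5: α=-4, u≡2; β=0, v≡2 (mod 5); (2|5)=-1, (2|5)=-1; sign (−1)^0·-1^0·-1^-4 = +1.
(a,b)_17: α=1, u≡9; β=0, v≡10 (mod 17); (9|17)=+1, (10|17)=-1; sign (−1)^0·+1^0·-1^1 = -1.
(a,b)_11: α=0, u≡1; β=1, v≡9 (mod 11); (1|11)=+1, (9|11)=+1; sign (−1)^0·+1^1·+1^0 = +1.
(a,b)_7: α=2, u≡6; β=0, v≡4 (mod 7); (6|7)=-1, (4|7)=+1; sign (−1)^0·-1^0·+1^2 = +1.
(a,b)_∞: sgn(-442)=−, sgn(-143)=−, so -1.
(a,b)_13: α=-1, u≡7; β=1, v≡2 (mod 13); (7|13)=-1, (2|13)=-1; sign (−1)^0·-1^1·-1^-1 = +1.
Ram(-442, -143) = {17, ∞}; no ℚ_17-point on the conic.

[17, inf]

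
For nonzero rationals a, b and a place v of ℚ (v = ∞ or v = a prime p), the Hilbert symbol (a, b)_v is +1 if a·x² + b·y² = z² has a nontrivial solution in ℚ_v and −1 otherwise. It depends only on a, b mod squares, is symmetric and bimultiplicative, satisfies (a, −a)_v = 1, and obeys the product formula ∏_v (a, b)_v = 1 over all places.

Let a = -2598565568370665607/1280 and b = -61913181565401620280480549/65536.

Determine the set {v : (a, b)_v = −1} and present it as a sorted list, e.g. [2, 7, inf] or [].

[29, inf]

Mod squares: a ≡ -37835, b ≡ -9541. Check v ∈ {∞, 2, 3, 5, 7, 23, 29, 47}.
v=∞: -37835 < 0 and -9541 < 0  ⇒  (a,b)_∞ = -1.
v=7: a=7^7·(≡3), b=7^9·(≡4) mod 7; (3|7)=-1, (4|7)=+1; (−1)^{7·9·3}·(-1)^9·(+1)^7 = +1.
v=29: a=29^2·(≡18), b=29^3·(≡27) mod 29; (18|29)=-1, (27|29)=-1; (−1)^{2·3·14}·(-1)^3·(-1)^2 = -1.
v=47: a=47^1·(≡22), b=47^1·(≡27) mod 47; (22|47)=-1, (27|47)=+1; (−1)^{1·1·23}·(-1)^1·(+1)^1 = +1.
v=5: a=5^-1·(≡3), b=5^0·(≡1) mod 5; (3|5)=-1, (1|5)=+1; (−1)^{-1·0·2}·(-1)^0·(+1)^-1 = +1.
v=23: a=23^3·(≡20), b=23^4·(≡9) mod 23; (20|23)=-1, (9|23)=+1; (−1)^{3·4·11}·(-1)^4·(+1)^3 = +1.
v=3: a=3^8·(≡1), b=3^14·(≡2) mod 3; (1|3)=+1, (2|3)=-1; (−1)^{8·14·1}·(+1)^14·(-1)^8 = +1.
v=2: v_2(a)=-8, v_2(b)=-16; units ≡ 5, 3 (mod 8); ε·ε+αω+βω = 0·1+-8·1+-16·1 ≡ 0  ⇒  (a,b)_2 = +1.
|Ram(-37835, -9541)| = 2, even; anisotropic at {29, ∞}.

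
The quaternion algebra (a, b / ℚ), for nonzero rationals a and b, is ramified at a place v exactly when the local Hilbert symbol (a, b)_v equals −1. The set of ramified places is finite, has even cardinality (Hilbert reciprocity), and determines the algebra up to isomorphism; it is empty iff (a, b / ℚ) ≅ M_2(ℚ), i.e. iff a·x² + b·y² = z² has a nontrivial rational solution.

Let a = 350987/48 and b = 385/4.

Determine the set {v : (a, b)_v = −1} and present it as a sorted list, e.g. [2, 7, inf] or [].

[7, 11, 13, 29]

Mod squares: a ≡ 21489, b ≡ 385. Check v ∈ {∞, 2, 3, 5, 7, 11, 13, 19, 29}.
v=11: a=11^0·(≡8), b=11^1·(≡6) mod 11; (8|11)=-1, (6|11)=-1; (−1)^{0·1·5}·(-1)^1·(-1)^0 = -1.
v=13: a=13^1·(≡7), b=13^0·(≡2) mod 13; (7|13)=-1, (2|13)=-1; (−1)^{1·0·6}·(-1)^0·(-1)^1 = -1.
v=19: a=19^1·(≡10), b=19^0·(≡6) mod 19; (10|19)=-1, (6|19)=+1; (−1)^{1·0·9}·(-1)^0·(+1)^1 = +1.
v=2: v_2(a)=-4, v_2(b)=-2; units ≡ 1, 1 (mod 8); ε·ε+αω+βω = 0·0+-4·0+-2·0 ≡ 0  ⇒  (a,b)_2 = +1.
v=∞: 21489 > 0 and 385 > 0  ⇒  (a,b)_∞ = +1.
v=5: a=5^0·(≡4), b=5^1·(≡3) mod 5; (4|5)=+1, (3|5)=-1; (−1)^{0·1·2}·(+1)^1·(-1)^0 = +1.
v=3: a=3^-1·(≡2), b=3^0·(≡1) mod 3; (2|3)=-1, (1|3)=+1; (−1)^{-1·0·1}·(-1)^0·(+1)^-1 = +1.
v=29: a=29^1·(≡28), b=29^0·(≡2) mod 29; (28|29)=+1, (2|29)=-1; (−1)^{1·0·14}·(+1)^0·(-1)^1 = -1.
v=7: a=7^2·(≡5), b=7^1·(≡5) mod 7; (5|7)=-1, (5|7)=-1; (−1)^{2·1·3}·(-1)^1·(-1)^2 = -1.
Ram(21489, 385) = {7, 11, 13, 29}; no ℚ_7-point on the conic.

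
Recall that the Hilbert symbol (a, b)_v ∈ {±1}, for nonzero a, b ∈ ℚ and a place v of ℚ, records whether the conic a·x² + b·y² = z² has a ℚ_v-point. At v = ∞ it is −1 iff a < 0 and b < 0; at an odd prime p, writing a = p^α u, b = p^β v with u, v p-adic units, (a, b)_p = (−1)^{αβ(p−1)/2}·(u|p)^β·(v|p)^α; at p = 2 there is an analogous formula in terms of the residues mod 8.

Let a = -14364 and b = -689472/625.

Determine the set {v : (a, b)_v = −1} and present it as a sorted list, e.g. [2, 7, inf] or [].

[3, inf]

(a, b) ≡ (-399, -133) mod (ℚ^×)²; places V = {2, 3, 5, 7, 19, ∞}.
(a,b)_7: α=1, u≡6; β=1, v≡4 (mod 7); (6|7)=-1, (4|7)=+1; sign (−1)^1·-1^1·+1^1 = +1.
(a,b)_5: α=0, u≡1; β=-4, v≡3 (mod 5); (1|5)=+1, (3|5)=-1; sign (−1)^0·+1^-4·-1^0 = +1.
(a,b)_2: α=2, β=6; u≡1, v≡3 (mod 8); ε(u)ε(v)=0·1, αω(v)=2·1, βω(u)=6·0; sum ≡ 0  ⇒  +1.
(a,b)_19: α=1, u≡4; β=1, v≡18 (mod 19); (4|19)=+1, (18|19)=-1; sign (−1)^1·+1^1·-1^1 = +1.
(a,b)_∞: sgn(-399)=−, sgn(-133)=−, so -1.
(a,b)_3: α=3, u≡2; β=4, v≡2 (mod 3); (2|3)=-1, (2|3)=-1; sign (−1)^0·-1^4·-1^3 = -1.
(-399, -133 / ℚ) ramifies at {3, ∞}: a division algebra.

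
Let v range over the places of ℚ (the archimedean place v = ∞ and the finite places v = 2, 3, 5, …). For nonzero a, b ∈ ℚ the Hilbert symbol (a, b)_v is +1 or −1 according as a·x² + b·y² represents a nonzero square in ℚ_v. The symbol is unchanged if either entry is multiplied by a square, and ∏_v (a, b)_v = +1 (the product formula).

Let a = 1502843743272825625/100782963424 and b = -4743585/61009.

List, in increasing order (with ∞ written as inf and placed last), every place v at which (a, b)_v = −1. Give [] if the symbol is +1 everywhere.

(a, b) ≡ (286, -385) mod (ℚ^×)²; places V = {2, 3, 5, 7, 11, 13, 17, 19, 37, 43, ∞}.
(a,b)_5: α=4, u≡4; β=1, v≡2 (mod 5); (4|5)=+1, (2|5)=-1; sign (−1)^0·+1^1·-1^4 = +1.
(a,b)_3: α=0, u≡1; β=2, v≡2 (mod 3); (1|3)=+1, (2|3)=-1; sign (−1)^0·+1^2·-1^0 = +1.
(a,b)_11: α=-1, u≡1; β=1, v≡3 (mod 11); (1|11)=+1, (3|11)=+1; sign (−1)^1·+1^1·+1^-1 = -1.
(a,b)_∞: sgn(286)=+, sgn(-385)=−, so +1.
(a,b)_17: α=2, u≡11; β=0, v≡6 (mod 17); (11|17)=-1, (6|17)=-1; sign (−1)^0·-1^0·-1^2 = +1.
(a,b)_13: α=-3, u≡1; β=-2, v≡5 (mod 13); (1|13)=+1, (5|13)=-1; sign (−1)^0·+1^-2·-1^-3 = -1.
(a,b)_43: α=2, u≡37; β=0, v≡5 (mod 43); (37|43)=-1, (5|43)=-1; sign (−1)^0·-1^0·-1^2 = +1.
(a,b)_19: α=-4, u≡1; β=-2, v≡13 (mod 19); (1|19)=+1, (13|19)=-1; sign (−1)^0·+1^-2·-1^-4 = +1.
(a,b)_2: α=-5, β=0; u≡7, v≡7 (mod 8); ε(u)ε(v)=1·1, αω(v)=-5·0, βω(u)=0·0; sum ≡ 1  ⇒  -1.
(a,b)_7: α=4, u≡5; β=1, v≡2 (mod 7); (5|7)=-1, (2|7)=+1; sign (−1)^0·-1^1·+1^4 = -1.
(a,b)_37: α=4, u≡34; β=2, v≡6 (mod 37); (34|37)=+1, (6|37)=-1; sign (−1)^0·+1^2·-1^4 = +1.
|Ram(286, -385)| = 4, even; anisotropic at {2, 7, 11, 13}.

[2, 7, 11, 13]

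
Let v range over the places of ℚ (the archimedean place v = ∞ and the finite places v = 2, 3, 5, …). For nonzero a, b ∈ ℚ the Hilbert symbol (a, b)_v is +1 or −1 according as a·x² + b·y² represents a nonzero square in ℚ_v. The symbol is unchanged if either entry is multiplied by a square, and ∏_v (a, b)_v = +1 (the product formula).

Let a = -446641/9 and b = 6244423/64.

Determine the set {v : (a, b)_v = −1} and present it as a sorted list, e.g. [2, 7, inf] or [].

[2, 41]

Mod squares: a ≡ -446641, b ≡ 21607. Check v ∈ {∞, 2, 3, 13, 17, 31, 41, 43, 47}.
v=17: a=17^1·(≡1), b=17^3·(≡1) mod 17; (1|17)=+1, (1|17)=+1; (−1)^{1·3·8}·(+1)^3·(+1)^1 = +1.
v=47: a=47^1·(≡46), b=47^0·(≡14) mod 47; (46|47)=-1, (14|47)=+1; (−1)^{1·0·23}·(-1)^0·(+1)^1 = +1.
v=∞: -446641 < 0 and 21607 > 0  ⇒  (a,b)_∞ = +1.
v=31: a=31^0·(≡18), b=31^1·(≡13) mod 31; (18|31)=+1, (13|31)=-1; (−1)^{0·1·15}·(+1)^1·(-1)^0 = +1.
v=13: a=13^1·(≡6), b=13^0·(≡10) mod 13; (6|13)=-1, (10|13)=+1; (−1)^{1·0·6}·(-1)^0·(+1)^1 = +1.
v=43: a=43^1·(≡26), b=43^0·(≡31) mod 43; (26|43)=-1, (31|43)=+1; (−1)^{1·0·21}·(-1)^0·(+1)^1 = +1.
v=2: v_2(a)=0, v_2(b)=-6; units ≡ 7, 7 (mod 8); ε·ε+αω+βω = 1·1+0·0+-6·0 ≡ 1  ⇒  (a,b)_2 = -1.
v=41: a=41^0·(≡6), b=41^1·(≡28) mod 41; (6|41)=-1, (28|41)=-1; (−1)^{0·1·20}·(-1)^1·(-1)^0 = -1.
v=3: a=3^-2·(≡2), b=3^0·(≡1) mod 3; (2|3)=-1, (1|3)=+1; (−1)^{-2·0·1}·(-1)^0·(+1)^-2 = +1.
Ram(-446641, 21607) = {2, 41}; no ℚ_2-point on the conic.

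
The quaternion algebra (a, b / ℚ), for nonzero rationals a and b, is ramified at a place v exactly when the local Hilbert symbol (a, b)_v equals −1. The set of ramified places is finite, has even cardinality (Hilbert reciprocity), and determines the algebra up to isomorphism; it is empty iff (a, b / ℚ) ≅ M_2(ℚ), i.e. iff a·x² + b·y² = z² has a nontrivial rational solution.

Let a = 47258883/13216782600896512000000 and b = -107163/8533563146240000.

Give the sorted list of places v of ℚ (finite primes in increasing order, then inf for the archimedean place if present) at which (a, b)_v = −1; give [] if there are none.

[3, 11]

Mod squares: a ≡ 66, b ≡ -33. Check v ∈ {∞, 2, 3, 5, 7, 11, 17}.
v=3: a=3^9·(≡1), b=3^7·(≡1) mod 3; (1|3)=+1, (1|3)=+1; (−1)^{9·7·1}·(+1)^7·(+1)^9 = -1.
v=∞: 66 > 0 and -33 < 0  ⇒  (a,b)_∞ = +1.
v=2: v_2(a)=-41, v_2(b)=-32; units ≡ 1, 7 (mod 8); ε·ε+αω+βω = 0·1+-41·0+-32·0 ≡ 0  ⇒  (a,b)_2 = +1.
v=11: a=11^-3·(≡7), b=11^-1·(≡6) mod 11; (7|11)=-1, (6|11)=-1; (−1)^{-3·-1·5}·(-1)^-1·(-1)^-3 = -1.
v=17: a=17^-2·(≡13), b=17^-2·(≡8) mod 17; (13|17)=+1, (8|17)=+1; (−1)^{-2·-2·8}·(+1)^-2·(+1)^-2 = +1.
v=7: a=7^4·(≡6), b=7^2·(≡4) mod 7; (6|7)=-1, (4|7)=+1; (−1)^{4·2·3}·(-1)^2·(+1)^4 = +1.
v=5: a=5^-6·(≡1), b=5^-4·(≡3) mod 5; (1|5)=+1, (3|5)=-1; (−1)^{-6·-4·2}·(+1)^-4·(-1)^-6 = +1.
(66, -33 / ℚ) ramifies at {3, 11}: a division algebra.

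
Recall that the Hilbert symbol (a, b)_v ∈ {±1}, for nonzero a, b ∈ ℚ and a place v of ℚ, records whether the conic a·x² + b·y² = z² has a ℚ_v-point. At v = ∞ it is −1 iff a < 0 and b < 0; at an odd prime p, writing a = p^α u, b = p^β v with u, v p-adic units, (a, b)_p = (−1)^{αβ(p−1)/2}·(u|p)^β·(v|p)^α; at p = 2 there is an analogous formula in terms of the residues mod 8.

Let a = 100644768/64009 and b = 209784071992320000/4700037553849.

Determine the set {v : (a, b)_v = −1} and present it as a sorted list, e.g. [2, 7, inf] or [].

Mod squares: a ≡ 42, b ≡ 2. Check v ∈ {∞, 2, 3, 5, 7, 11, 17, 19, 23, 41, 43}.
v=3: a=3^5·(≡2), b=3^10·(≡2) mod 3; (2|3)=-1, (2|3)=-1; (−1)^{5·10·1}·(-1)^10·(-1)^5 = -1.
v=23: a=23^-2·(≡21), b=23^-2·(≡13) mod 23; (21|23)=-1, (13|23)=+1; (−1)^{-2·-2·11}·(-1)^-2·(+1)^-2 = +1.
v=17: a=17^0·(≡2), b=17^2·(≡13) mod 17; (2|17)=+1, (13|17)=+1; (−1)^{0·2·8}·(+1)^2·(+1)^0 = +1.
v=19: a=19^0·(≡9), b=19^-2·(≡15) mod 19; (9|19)=+1, (15|19)=-1; (−1)^{0·-2·9}·(+1)^-2·(-1)^0 = +1.
v=43: a=43^2·(≡29), b=43^0·(≡12) mod 43; (29|43)=-1, (12|43)=-1; (−1)^{2·0·21}·(-1)^0·(-1)^2 = +1.
v=41: a=41^0·(≡33), b=41^-2·(≡18) mod 41; (33|41)=+1, (18|41)=+1; (−1)^{0·-2·20}·(+1)^-2·(+1)^0 = +1.
v=2: v_2(a)=5, v_2(b)=13; units ≡ 5, 1 (mod 8); ε·ε+αω+βω = 0·0+5·0+13·1 ≡ 1  ⇒  (a,b)_2 = -1.
v=∞: 42 > 0 and 2 > 0  ⇒  (a,b)_∞ = +1.
v=11: a=11^-2·(≡4), b=11^-4·(≡8) mod 11; (4|11)=+1, (8|11)=-1; (−1)^{-2·-4·5}·(+1)^-4·(-1)^-2 = +1.
v=5: a=5^0·(≡2), b=5^4·(≡3) mod 5; (2|5)=-1, (3|5)=-1; (−1)^{0·4·2}·(-1)^4·(-1)^0 = +1.
v=7: a=7^1·(≡6), b=7^4·(≡4) mod 7; (6|7)=-1, (4|7)=+1; (−1)^{1·4·3}·(-1)^4·(+1)^1 = +1.
(42, 2 / ℚ) ramifies at {2, 3}: a division algebra.

[2, 3]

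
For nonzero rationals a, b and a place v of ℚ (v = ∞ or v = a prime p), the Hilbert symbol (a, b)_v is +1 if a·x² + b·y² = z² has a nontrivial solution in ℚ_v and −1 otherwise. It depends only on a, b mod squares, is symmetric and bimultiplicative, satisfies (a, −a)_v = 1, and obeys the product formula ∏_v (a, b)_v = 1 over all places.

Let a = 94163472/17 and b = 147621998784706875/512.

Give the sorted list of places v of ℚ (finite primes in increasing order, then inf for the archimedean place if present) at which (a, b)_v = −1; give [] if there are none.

Mod squares: a ≡ 15249, b ≡ 124982. Check v ∈ {∞, 2, 3, 5, 11, 13, 17, 19, 23}.
v=23: a=23^1·(≡20), b=23^3·(≡4) mod 23; (20|23)=-1, (4|23)=+1; (−1)^{1·3·11}·(-1)^3·(+1)^1 = +1.
v=17: a=17^-1·(≡13), b=17^0·(≡13) mod 17; (13|17)=+1, (13|17)=+1; (−1)^{-1·0·8}·(+1)^0·(+1)^-1 = +1.
v=19: a=19^0·(≡17), b=19^1·(≡5) mod 19; (17|19)=+1, (5|19)=+1; (−1)^{0·1·9}·(+1)^1·(+1)^0 = +1.
v=5: a=5^0·(≡1), b=5^4·(≡3) mod 5; (1|5)=+1, (3|5)=-1; (−1)^{0·4·2}·(+1)^4·(-1)^0 = +1.
v=2: v_2(a)=4, v_2(b)=-9; units ≡ 1, 3 (mod 8); ε·ε+αω+βω = 0·1+4·1+-9·0 ≡ 0  ⇒  (a,b)_2 = +1.
v=13: a=13^1·(≡1), b=13^1·(≡8) mod 13; (1|13)=+1, (8|13)=-1; (−1)^{1·1·6}·(+1)^1·(-1)^1 = -1.
v=3: a=3^9·(≡1), b=3^10·(≡2) mod 3; (1|3)=+1, (2|3)=-1; (−1)^{9·10·1}·(+1)^10·(-1)^9 = -1.
v=∞: 15249 > 0 and 124982 > 0  ⇒  (a,b)_∞ = +1.
v=11: a=11^0·(≡3), b=11^3·(≡2) mod 11; (3|11)=+1, (2|11)=-1; (−1)^{0·3·5}·(+1)^3·(-1)^0 = +1.
Ram(15249, 124982) = {3, 13}; no ℚ_3-point on the conic.

[3, 13]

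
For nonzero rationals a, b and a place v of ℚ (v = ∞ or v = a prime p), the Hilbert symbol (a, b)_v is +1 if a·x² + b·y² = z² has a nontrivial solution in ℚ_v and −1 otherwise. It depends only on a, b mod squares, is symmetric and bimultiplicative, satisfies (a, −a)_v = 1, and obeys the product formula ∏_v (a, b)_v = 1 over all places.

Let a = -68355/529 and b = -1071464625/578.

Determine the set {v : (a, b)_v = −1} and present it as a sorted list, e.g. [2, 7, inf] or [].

Mod squares: a ≡ -155, b ≡ -194370. Check v ∈ {∞, 2, 3, 5, 7, 11, 17, 19, 23, 31}.
v=2: v_2(a)=0, v_2(b)=-1; units ≡ 5, 7 (mod 8); ε·ε+αω+βω = 0·1+0·0+-1·1 ≡ 1  ⇒  (a,b)_2 = -1.
v=31: a=31^1·(≡29), b=31^1·(≡27) mod 31; (29|31)=-1, (27|31)=-1; (−1)^{1·1·15}·(-1)^1·(-1)^1 = -1.
v=11: a=11^0·(≡10), b=11^1·(≡10) mod 11; (10|11)=-1, (10|11)=-1; (−1)^{0·1·5}·(-1)^1·(-1)^0 = -1.
v=17: a=17^0·(≡1), b=17^-2·(≡1) mod 17; (1|17)=+1, (1|17)=+1; (−1)^{0·-2·8}·(+1)^-2·(+1)^0 = +1.
v=∞: -155 < 0 and -194370 < 0  ⇒  (a,b)_∞ = -1.
v=19: a=19^0·(≡4), b=19^1·(≡7) mod 19; (4|19)=+1, (7|19)=+1; (−1)^{0·1·9}·(+1)^1·(+1)^0 = +1.
v=7: a=7^2·(≡3), b=7^2·(≡6) mod 7; (3|7)=-1, (6|7)=-1; (−1)^{2·2·3}·(-1)^2·(-1)^2 = +1.
v=5: a=5^1·(≡1), b=5^3·(≡1) mod 5; (1|5)=+1, (1|5)=+1; (−1)^{1·3·2}·(+1)^3·(+1)^1 = +1.
v=23: a=23^-2·(≡1), b=23^0·(≡4) mod 23; (1|23)=+1, (4|23)=+1; (−1)^{-2·0·11}·(+1)^0·(+1)^-2 = +1.
v=3: a=3^2·(≡1), b=3^3·(≡1) mod 3; (1|3)=+1, (1|3)=+1; (−1)^{2·3·1}·(+1)^3·(+1)^2 = +1.
|Ram(-155, -194370)| = 4, even; anisotropic at {2, 11, 31, ∞}.

[2, 11, 31, inf]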